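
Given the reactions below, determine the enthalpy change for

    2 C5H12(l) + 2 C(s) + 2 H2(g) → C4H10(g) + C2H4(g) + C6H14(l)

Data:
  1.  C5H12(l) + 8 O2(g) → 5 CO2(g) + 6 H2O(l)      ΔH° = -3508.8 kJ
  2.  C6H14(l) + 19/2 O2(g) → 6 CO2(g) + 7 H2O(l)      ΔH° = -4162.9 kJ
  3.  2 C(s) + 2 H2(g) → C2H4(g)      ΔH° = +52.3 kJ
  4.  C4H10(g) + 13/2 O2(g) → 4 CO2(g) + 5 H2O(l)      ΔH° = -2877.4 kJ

ΔH° = 75.0 kJ

eq. 1 × 2 (scale by 2 for the 2 C5H12(l)): (2)·(-3508.8) = -7017.6 kJ
eq. 2 reversed (C6H14(l) must end up as a product): +4162.9 kJ
eq. 3 as written (C2H4(g) already on the product side): +52.3 kJ
eq. 4 reversed (reverse to put C4H10(g) on the product side): +2877.4 kJ
By Hess's law, ΔH° = (2)·(-3508.8) + (-1)·(-4162.9) + (1)·(+52.3) + (-1)·(-2877.4) = 75.0 kJ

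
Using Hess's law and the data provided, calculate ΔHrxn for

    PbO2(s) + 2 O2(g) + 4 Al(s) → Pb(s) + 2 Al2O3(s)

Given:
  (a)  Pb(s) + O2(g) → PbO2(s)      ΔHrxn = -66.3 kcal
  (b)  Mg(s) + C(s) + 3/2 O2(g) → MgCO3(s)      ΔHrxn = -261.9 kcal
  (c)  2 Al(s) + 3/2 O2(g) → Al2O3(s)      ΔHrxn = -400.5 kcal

(a) reversed (reverse to put PbO2(s) on the reactant side): +66.3 kcal
(b): not needed (C(s) appears nowhere else).
(c) × 2 (×2 to match 2 Al2O3(s) in the target): (2)·(-400.5) = -801.0 kcal
Summing the manipulated equations, ΔHrxn = (-1)·(-66.3) + (2)·(-400.5) = -734.7 kcal

ΔHrxn = -734.7 kcal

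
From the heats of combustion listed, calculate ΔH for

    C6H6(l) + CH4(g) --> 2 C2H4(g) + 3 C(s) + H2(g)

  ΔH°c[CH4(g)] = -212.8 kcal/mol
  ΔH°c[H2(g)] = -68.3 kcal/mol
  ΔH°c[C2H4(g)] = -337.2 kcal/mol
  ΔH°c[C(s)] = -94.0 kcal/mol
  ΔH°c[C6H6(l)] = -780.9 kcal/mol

ΔH = 31.0 kcal/mol

With combustion enthalpies, reactants minus products:
= [1·(-780.9) + 1·(-212.8)] − [2·(-337.2) + 3·(-94.0) + 1·(-68.3)]
= 31.0 kcal/mol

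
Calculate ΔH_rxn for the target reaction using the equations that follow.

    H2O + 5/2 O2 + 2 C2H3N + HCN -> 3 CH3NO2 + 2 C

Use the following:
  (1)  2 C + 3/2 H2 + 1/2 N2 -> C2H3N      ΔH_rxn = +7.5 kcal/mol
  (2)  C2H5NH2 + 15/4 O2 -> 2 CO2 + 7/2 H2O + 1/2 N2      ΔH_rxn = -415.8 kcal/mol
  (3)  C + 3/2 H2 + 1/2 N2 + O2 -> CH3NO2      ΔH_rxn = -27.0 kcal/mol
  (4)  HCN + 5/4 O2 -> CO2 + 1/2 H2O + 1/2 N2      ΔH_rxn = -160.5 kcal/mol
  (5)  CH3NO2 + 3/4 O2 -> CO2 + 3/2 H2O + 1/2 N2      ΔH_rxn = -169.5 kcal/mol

ΔH_rxn = -60.0 kcal/mol

(1) reversed and × 2 (C2H3N must end up as a reactant; scale by 2 for the 2 C2H3N): (-2)·(+7.5) = -15.0 kcal/mol
(2): not needed (C2H5NH2 appears nowhere else).
(3) × 2: (2)·(-27.0) = -54.0 kcal/mol
(4) as written (HCN already on the reactant side): -160.5 kcal/mol
(5) reversed: +169.5 kcal/mol
ΔH_rxn = (-15.0) + (-54.0) + (-160.5) + (+169.5) = -60.0 kcal/mol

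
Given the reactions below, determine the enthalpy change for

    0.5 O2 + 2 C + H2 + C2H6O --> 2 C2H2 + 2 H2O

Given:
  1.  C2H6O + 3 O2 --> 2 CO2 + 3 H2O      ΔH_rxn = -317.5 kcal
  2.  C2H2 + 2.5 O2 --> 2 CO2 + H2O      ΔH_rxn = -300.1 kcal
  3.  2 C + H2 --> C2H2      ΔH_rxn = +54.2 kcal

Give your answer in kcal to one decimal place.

ΔH_rxn = 36.8 kcal

eq. 1 as written (C2H6O already on the reactant side): -317.5 kcal
eq. 2 reversed: +300.1 kcal
eq. 3 as written (C already on the reactant side): +54.2 kcal
Summing the manipulated equations, ΔH_rxn = (-317.5) + (+300.1) + (+54.2) = 36.8 kcal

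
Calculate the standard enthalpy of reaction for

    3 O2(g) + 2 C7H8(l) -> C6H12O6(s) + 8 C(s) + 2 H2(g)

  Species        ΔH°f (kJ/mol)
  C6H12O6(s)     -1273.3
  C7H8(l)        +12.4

Products: 1·(-1273.3) + 8·(+0.0) + 2·(+0.0) = -1273.3
Reactants: 3·(+0.0) + 2·(+12.4) = +24.8
ΔH° = (-1273.3) − (+24.8) = -1298.1 kJ/mol

ΔH° = -1298.1 kJ/mol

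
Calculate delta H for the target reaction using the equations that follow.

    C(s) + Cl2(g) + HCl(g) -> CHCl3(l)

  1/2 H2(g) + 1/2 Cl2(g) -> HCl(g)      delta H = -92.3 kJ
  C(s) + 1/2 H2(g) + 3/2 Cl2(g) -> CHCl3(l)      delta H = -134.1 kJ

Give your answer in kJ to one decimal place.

equation 1 reversed (reverse to put HCl(g) on the reactant side): +92.3 kJ
equation 2 as written (CHCl3(l) already on the product side): -134.1 kJ
delta H = (-1)·(-92.3) + (1)·(-134.1) = -41.8 kJ

delta H = -41.8 kJ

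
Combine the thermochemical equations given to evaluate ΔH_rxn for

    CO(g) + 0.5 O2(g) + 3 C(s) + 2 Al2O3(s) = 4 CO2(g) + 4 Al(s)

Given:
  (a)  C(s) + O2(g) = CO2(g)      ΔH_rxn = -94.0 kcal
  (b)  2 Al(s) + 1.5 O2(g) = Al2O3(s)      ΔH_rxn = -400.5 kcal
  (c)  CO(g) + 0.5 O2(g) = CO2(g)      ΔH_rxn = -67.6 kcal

(a) × 3 (×3 to match 3 C(s) in the target): (3)·(-94.0) = -282.0 kcal
(b) reversed and × 2 (Al2O3(s) must end up as a reactant; scale by 2 for the 2 Al2O3(s)): (-2)·(-400.5) = +801.0 kcal
(c) as written (CO(g) already on the reactant side): -67.6 kcal
By Hess's law, ΔH_rxn = (-282.0) + (+801.0) + (-67.6) = 451.4 kcal

ΔH_rxn = 451.4 kcal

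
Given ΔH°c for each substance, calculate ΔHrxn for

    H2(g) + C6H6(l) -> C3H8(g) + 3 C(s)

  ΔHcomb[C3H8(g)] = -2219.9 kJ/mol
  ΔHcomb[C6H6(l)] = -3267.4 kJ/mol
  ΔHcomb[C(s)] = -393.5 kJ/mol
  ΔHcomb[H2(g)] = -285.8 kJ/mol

Using ΔH = Σ nΔHc°(reactants) − Σ nΔHc°(products):
= [1·(-285.8) + 1·(-3267.4)] − [1·(-2219.9) + 3·(-393.5)]
= -152.8 kJ/mol

ΔHrxn = -152.8 kJ/mol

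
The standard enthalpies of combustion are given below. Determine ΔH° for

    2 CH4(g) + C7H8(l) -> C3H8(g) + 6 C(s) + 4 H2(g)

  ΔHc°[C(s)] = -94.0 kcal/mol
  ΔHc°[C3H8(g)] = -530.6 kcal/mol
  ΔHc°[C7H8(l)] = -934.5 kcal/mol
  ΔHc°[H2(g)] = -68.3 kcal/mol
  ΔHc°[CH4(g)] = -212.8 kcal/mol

With combustion enthalpies, reactants minus products:
= [2·(-212.8) + 1·(-934.5)] − [1·(-530.6) + 6·(-94.0) + 4·(-68.3)]
= 7.7 kcal/mol

ΔH° = 7.7 kcal/mol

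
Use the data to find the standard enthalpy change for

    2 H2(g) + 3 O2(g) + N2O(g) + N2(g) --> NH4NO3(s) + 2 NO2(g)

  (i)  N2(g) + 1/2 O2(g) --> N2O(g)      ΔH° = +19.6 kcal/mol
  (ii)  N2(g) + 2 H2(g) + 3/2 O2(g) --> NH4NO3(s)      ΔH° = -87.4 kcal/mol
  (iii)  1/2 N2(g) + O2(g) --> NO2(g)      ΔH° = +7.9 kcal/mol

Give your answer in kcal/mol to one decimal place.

ΔH° = -91.2 kcal/mol

(i) reversed (N2O(g) must end up as a reactant): -19.6 kcal/mol
(ii) as written (NH4NO3(s) already on the product side): -87.4 kcal/mol
(iii) × 2 (scale by 2 for the 2 NO2(g)): (2)·(+7.9) = +15.8 kcal/mol
ΔH° = (-1)·(+19.6) + (1)·(-87.4) + (2)·(+7.9) = -91.2 kcal/mol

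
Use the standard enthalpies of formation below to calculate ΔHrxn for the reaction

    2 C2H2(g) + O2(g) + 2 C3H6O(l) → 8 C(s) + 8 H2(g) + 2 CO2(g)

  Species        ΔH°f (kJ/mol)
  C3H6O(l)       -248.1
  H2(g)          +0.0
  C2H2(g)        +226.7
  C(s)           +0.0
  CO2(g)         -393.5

ΔHrxn = -744.2 kJ/mol

Products: 8·(+0.0) + 8·(+0.0) + 2·(-393.5) = -787.0
Reactants: 2·(+226.7) + 1·(+0.0) + 2·(-248.1) = -42.8
ΔHrxn = (-787.0) − (-42.8) = -744.2 kJ/mol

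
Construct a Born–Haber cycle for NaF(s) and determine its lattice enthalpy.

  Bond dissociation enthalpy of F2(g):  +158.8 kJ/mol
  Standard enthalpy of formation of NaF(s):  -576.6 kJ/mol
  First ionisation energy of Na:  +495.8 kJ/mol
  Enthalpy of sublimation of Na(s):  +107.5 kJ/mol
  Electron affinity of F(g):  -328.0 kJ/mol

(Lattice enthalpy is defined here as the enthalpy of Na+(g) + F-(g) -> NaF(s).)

ΔHf° = 1·ΔHsub + 1·(ΣIE) + 1/2·D(F2) + 1·EA + U
-576.6 = 1·(+107.5) + 1·(+495.8) + 1/2·(+158.8) + 1·(-328.0) + U
U = -576.6 − (+354.7) = -931.3 kJ/mol

U = -931.3 kJ/mol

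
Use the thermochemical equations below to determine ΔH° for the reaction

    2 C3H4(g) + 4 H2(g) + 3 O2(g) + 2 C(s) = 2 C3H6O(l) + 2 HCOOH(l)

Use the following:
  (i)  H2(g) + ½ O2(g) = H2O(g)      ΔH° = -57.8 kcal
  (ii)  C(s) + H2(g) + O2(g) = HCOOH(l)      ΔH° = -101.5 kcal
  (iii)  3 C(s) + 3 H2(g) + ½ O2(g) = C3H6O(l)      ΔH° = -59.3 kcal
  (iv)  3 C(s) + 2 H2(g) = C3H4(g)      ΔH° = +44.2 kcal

ΔH° = -410.0 kcal

(i): not needed.
(ii) × 2: (2)·(-101.5) = -203.0 kcal
(iii) × 2: (2)·(-59.3) = -118.6 kcal
(iv) reversed and × 2: (-2)·(+44.2) = -88.4 kcal
ΔH° = (-203.0) + (-118.6) + (-88.4) = -410.0 kcal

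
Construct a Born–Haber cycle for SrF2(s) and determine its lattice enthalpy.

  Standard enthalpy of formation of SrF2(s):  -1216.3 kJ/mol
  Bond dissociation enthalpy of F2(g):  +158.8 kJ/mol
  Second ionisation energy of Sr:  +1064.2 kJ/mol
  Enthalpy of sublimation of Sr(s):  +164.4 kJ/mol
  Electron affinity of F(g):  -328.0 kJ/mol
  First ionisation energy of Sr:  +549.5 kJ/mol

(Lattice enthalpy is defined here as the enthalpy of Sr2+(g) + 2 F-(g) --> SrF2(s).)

U = -2497.2 kJ/mol

ΔHf° = 1·ΔHsub + 1·(ΣIE) + 1·D(F2) + 2·EA + U
-1216.3 = 1·(+164.4) + 1·(+1613.7) + 1·(+158.8) + 2·(-328.0) + U
U = -1216.3 − (+1280.9) = -2497.2 kJ/mol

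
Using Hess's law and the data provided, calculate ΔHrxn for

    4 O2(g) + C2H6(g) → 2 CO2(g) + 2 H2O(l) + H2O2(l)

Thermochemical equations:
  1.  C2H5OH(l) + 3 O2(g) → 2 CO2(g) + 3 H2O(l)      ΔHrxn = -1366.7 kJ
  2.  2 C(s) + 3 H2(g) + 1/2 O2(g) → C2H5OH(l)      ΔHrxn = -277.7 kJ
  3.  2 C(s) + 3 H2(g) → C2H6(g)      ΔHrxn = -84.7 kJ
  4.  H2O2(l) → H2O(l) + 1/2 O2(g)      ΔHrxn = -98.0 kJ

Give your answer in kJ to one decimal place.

eq. 1 as written: -1366.7 kJ
eq. 2 as written: -277.7 kJ
eq. 3 reversed: +84.7 kJ
eq. 4 reversed: +98.0 kJ
Combining the equations, ΔHrxn = (1)·(-1366.7) + (1)·(-277.7) + (-1)·(-84.7) + (-1)·(-98.0) = -1461.7 kJ

ΔHrxn = -1461.7 kJ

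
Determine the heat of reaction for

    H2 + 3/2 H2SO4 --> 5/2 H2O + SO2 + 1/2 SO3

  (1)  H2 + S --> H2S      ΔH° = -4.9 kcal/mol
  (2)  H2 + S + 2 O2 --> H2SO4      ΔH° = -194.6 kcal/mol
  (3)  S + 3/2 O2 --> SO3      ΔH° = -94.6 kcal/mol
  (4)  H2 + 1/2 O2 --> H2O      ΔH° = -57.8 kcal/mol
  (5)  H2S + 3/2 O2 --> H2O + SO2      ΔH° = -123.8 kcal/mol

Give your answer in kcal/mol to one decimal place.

(1) as written: -4.9 kcal/mol
(2) reversed and × 3/2 (H2SO4 must end up as a reactant; ×3/2 to match 3/2 H2SO4 in the target): (-3/2)·(-194.6) = +291.9 kcal/mol
(3) × 1/2 (scale by 1/2 for the 1/2 SO3): (1/2)·(-94.6) = -47.3 kcal/mol
(4) × 3/2: (3/2)·(-57.8) = -86.7 kcal/mol
(5) as written (SO2 already on the product side): -123.8 kcal/mol
Summing the manipulated equations, ΔH° = (1)·(-4.9) + (-3/2)·(-194.6) + (1/2)·(-94.6) + (3/2)·(-57.8) + (1)·(-123.8) = 29.2 kcal/mol

ΔH° = 29.2 kcal/mol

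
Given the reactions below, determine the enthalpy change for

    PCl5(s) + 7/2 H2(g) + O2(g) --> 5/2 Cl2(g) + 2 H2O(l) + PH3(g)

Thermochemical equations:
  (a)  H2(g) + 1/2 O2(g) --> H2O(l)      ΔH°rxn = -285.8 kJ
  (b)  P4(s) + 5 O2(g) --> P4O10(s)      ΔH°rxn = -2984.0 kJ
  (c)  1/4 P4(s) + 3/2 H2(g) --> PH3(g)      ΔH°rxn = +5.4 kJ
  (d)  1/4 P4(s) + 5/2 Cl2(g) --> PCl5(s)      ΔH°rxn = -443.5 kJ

(a) × 2 (×2 to match 2 H2O(l) in the target): (2)·(-285.8) = -571.6 kJ
(b): not needed (P4O10(s) appears nowhere else).
(c) as written (PH3(g) already on the product side): +5.4 kJ
(d) reversed (reverse to put PCl5(s) on the reactant side): +443.5 kJ
By Hess's law, ΔH°rxn = (-571.6) + (+5.4) + (+443.5) = -122.7 kJ

ΔH°rxn = -122.7 kJ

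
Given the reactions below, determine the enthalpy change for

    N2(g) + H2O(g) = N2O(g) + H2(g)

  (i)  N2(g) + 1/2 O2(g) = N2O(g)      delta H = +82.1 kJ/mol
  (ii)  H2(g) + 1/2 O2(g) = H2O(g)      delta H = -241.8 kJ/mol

delta H = 323.9 kJ/mol

(i) as written: +82.1 kJ/mol
(ii) reversed: +241.8 kJ/mol
delta H = (+82.1) + (+241.8) = 323.9 kJ/mol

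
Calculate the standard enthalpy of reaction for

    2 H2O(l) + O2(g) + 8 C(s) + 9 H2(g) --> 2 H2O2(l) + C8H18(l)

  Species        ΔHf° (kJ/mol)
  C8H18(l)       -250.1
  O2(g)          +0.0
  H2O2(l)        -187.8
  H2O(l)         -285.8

ΔH° = -54.1 kJ/mol

ΔH°rxn = Σ nΔHf°(products) − Σ nΔHf°(reactants).
Products: 2·(-187.8) + 1·(-250.1) = -625.7
Reactants: 2·(-285.8) + 1·(+0.0) + 8·(+0.0) + 9·(+0.0) = -571.6
ΔH° = (-625.7) − (-571.6) = -54.1 kJ/mol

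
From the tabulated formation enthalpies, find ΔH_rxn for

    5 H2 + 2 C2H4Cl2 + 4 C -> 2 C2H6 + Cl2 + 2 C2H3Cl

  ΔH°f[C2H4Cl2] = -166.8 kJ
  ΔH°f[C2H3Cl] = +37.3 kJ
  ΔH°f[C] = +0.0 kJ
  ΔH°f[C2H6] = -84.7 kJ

ΔH_rxn = 238.8 kJ

ΔH°rxn = Σ nΔHf°(products) − Σ nΔHf°(reactants).
Products: 2·(-84.7) + 1·(+0.0) + 2·(+37.3) = -94.8
Reactants: 5·(+0.0) + 2·(-166.8) + 4·(+0.0) = -333.6
ΔH_rxn = (-94.8) − (-333.6) = 238.8 kJ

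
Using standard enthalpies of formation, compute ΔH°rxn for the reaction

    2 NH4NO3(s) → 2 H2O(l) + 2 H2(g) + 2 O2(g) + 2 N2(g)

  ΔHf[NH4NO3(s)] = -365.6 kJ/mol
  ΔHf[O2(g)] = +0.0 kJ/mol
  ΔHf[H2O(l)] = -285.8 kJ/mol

ΔH°rxn = 159.6 kJ/mol

Products: 2·(-285.8) + 2·(+0.0) + 2·(+0.0) + 2·(+0.0) = -571.6
Reactants: 2·(-365.6) = -731.2
ΔH°rxn = (-571.6) − (-731.2) = 159.6 kJ/mol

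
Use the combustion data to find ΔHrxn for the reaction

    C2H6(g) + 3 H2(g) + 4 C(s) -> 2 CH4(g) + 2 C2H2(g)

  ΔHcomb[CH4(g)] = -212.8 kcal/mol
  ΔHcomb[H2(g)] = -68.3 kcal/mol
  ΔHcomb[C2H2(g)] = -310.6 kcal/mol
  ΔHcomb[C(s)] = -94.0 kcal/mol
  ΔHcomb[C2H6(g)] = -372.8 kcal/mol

ΔHrxn = 93.1 kcal/mol

With combustion enthalpies, reactants minus products:
= [1·(-372.8) + 3·(-68.3) + 4·(-94.0)] − [2·(-212.8) + 2·(-310.6)]
= 93.1 kcal/mol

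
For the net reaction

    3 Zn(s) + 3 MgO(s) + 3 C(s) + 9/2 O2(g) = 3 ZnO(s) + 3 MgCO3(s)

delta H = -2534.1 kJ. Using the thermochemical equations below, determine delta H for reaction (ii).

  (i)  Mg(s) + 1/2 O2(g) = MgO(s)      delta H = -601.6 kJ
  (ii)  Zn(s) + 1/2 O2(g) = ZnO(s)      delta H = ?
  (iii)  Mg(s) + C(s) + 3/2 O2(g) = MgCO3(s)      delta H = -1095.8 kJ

delta H = -350.5 kJ

(i) reversed and × 3: (-3)·(-601.6) = +1804.8 kJ
(ii) × 3: contributes 3·x
(iii) × 3: (3)·(-1095.8) = -3287.4 kJ
-2534.1 = (+1804.8) + (-3287.4) + 3·x
x = (-2534.1 − (-1482.6)) / (3) = -350.5 kJ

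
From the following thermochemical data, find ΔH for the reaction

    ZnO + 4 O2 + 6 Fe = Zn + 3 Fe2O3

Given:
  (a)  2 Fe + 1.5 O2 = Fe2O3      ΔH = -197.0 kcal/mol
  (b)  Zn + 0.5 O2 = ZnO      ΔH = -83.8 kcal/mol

(a) × 3: (3)·(-197.0) = -591.0 kcal/mol
(b) reversed: +83.8 kcal/mol
By Hess's law, ΔH = (3)·(-197.0) + (-1)·(-83.8) = -507.2 kcal/mol

ΔH = -507.2 kcal/mol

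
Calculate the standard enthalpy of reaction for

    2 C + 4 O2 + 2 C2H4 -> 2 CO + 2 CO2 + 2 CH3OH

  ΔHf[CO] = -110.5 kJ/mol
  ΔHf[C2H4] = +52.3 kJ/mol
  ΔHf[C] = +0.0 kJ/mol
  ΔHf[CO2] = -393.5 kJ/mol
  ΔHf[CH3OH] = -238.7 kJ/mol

ΔH° = -1590.0 kJ/mol

Products: 2·(-110.5) + 2·(-393.5) + 2·(-238.7) = -1485.4
Reactants: 2·(+0.0) + 4·(+0.0) + 2·(+52.3) = +104.6
ΔH° = (-1485.4) − (+104.6) = -1590.0 kJ/mol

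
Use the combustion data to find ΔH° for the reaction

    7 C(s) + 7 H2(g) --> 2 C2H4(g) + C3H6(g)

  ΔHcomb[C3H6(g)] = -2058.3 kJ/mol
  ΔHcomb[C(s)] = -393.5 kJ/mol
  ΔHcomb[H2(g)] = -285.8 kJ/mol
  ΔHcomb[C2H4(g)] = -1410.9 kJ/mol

ΔH° = 125.0 kJ/mol

Using ΔH = Σ nΔHc°(reactants) − Σ nΔHc°(products):
= [7·(-393.5) + 7·(-285.8)] − [2·(-1410.9) + 1·(-2058.3)]
= 125.0 kJ/mol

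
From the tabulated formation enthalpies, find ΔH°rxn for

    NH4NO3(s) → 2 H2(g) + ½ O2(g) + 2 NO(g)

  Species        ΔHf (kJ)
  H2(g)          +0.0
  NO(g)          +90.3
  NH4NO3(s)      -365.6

Products: 2·(+0.0) + 1/2·(+0.0) + 2·(+90.3) = +180.6
Reactants: 1·(-365.6) = -365.6
ΔH°rxn = (+180.6) − (-365.6) = 546.2 kJ

ΔH°rxn = 546.2 kJ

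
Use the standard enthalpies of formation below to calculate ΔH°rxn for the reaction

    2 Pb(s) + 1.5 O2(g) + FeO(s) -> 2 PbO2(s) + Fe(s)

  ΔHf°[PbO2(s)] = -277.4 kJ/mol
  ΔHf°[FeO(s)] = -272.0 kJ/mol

ΔH°rxn = -282.8 kJ/mol

Products: 2·(-277.4) + 1·(+0.0) = -554.8
Reactants: 2·(+0.0) + 3/2·(+0.0) + 1·(-272.0) = -272.0
ΔH°rxn = (-554.8) − (-272.0) = -282.8 kJ/mol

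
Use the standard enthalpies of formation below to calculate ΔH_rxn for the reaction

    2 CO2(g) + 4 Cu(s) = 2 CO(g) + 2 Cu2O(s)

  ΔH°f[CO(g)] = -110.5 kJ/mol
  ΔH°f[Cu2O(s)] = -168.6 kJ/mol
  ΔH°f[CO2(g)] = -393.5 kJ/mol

ΔH_rxn = 228.8 kJ/mol

Products: 2·(-110.5) + 2·(-168.6) = -558.2
Reactants: 2·(-393.5) + 4·(+0.0) = -787.0
ΔH_rxn = (-558.2) − (-787.0) = 228.8 kJ/mol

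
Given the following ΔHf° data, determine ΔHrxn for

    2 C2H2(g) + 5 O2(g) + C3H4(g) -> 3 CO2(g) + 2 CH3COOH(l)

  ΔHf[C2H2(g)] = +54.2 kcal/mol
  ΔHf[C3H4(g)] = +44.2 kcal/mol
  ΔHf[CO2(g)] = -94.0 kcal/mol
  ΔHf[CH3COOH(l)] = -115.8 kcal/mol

Products: 3·(-94.0) + 2·(-115.8) = -513.6
Reactants: 2·(+54.2) + 5·(+0.0) + 1·(+44.2) = +152.6
ΔHrxn = (-513.6) − (+152.6) = -666.2 kcal/mol

ΔHrxn = -666.2 kcal/mol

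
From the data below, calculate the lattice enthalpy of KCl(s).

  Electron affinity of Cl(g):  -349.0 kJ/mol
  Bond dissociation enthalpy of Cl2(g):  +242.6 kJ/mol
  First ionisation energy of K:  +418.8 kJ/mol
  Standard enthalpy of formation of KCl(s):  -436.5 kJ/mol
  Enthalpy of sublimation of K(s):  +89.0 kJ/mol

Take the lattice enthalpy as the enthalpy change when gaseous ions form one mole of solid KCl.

U = -716.6 kJ/mol

ΔHf° = 1·ΔHsub + 1·(ΣIE) + 1/2·D(Cl2) + 1·EA + U
-436.5 = 1·(+89.0) + 1·(+418.8) + 1/2·(+242.6) + 1·(-349.0) + U
U = -436.5 − (+280.1) = -716.6 kJ/mol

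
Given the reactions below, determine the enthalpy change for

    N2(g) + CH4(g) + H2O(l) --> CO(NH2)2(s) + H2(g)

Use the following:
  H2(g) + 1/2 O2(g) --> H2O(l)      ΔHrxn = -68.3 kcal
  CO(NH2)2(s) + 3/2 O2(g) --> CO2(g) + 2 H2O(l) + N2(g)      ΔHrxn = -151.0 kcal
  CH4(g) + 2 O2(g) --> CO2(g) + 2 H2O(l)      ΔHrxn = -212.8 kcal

equation 1 reversed (reverse to put H2(g) on the product side): +68.3 kcal
equation 2 reversed (reverse to put CO(NH2)2(s) on the product side): +151.0 kcal
equation 3 as written (CH4(g) already on the reactant side): -212.8 kcal
ΔHrxn = (+68.3) + (+151.0) + (-212.8) = 6.5 kcal

ΔHrxn = 6.5 kcal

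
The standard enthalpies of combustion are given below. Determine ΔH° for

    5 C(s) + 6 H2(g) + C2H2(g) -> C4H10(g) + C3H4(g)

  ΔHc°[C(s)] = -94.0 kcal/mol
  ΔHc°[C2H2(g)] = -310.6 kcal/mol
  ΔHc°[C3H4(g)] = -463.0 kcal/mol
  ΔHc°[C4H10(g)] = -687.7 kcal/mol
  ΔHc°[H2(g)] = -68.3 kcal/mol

ΔH° = -39.7 kcal/mol

Using ΔH = Σ nΔHc°(reactants) − Σ nΔHc°(products):
= [5·(-94.0) + 6·(-68.3) + 1·(-310.6)] − [1·(-687.7) + 1·(-463.0)]
= -39.7 kcal/mol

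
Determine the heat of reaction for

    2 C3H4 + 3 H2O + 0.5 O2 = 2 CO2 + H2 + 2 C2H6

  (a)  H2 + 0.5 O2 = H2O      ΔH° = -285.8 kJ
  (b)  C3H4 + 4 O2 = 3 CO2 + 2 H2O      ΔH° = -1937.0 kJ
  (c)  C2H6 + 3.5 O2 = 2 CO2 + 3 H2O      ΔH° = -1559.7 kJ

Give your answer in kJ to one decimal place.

(a) reversed (H2 must end up as a product): +285.8 kJ
(b) × 2 (scale by 2 for the 2 C3H4): (2)·(-1937.0) = -3874.0 kJ
(c) reversed and × 2 (reverse to put C2H6 on the product side; ×2 to match 2 C2H6 in the target): (-2)·(-1559.7) = +3119.4 kJ
ΔH° = (+285.8) + (-3874.0) + (+3119.4) = -468.8 kJ

ΔH° = -468.8 kJ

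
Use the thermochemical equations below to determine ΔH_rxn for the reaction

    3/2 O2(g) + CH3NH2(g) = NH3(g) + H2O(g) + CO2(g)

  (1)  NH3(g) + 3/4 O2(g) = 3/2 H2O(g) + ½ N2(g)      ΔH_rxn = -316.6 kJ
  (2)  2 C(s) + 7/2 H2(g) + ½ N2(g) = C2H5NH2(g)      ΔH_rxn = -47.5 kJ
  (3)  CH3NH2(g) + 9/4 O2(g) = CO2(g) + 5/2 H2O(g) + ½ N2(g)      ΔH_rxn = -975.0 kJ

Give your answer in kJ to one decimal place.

(1) reversed (NH3(g) must end up as a product): +316.6 kJ
(2): not needed (C(s) appears nowhere else).
(3) as written (CH3NH2(g) already on the reactant side): -975.0 kJ
ΔH_rxn = (-1)·(-316.6) + (1)·(-975.0) = -658.4 kJ

ΔH_rxn = -658.4 kJ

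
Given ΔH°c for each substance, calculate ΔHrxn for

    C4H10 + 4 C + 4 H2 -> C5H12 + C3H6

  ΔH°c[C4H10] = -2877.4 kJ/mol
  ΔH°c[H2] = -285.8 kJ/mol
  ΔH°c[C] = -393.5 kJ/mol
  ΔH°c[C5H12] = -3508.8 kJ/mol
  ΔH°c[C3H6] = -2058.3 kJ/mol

Using ΔH = Σ nΔHc°(reactants) − Σ nΔHc°(products):
= [1·(-2877.4) + 4·(-393.5) + 4·(-285.8)] − [1·(-3508.8) + 1·(-2058.3)]
= -27.5 kJ/mol

ΔHrxn = -27.5 kJ/mol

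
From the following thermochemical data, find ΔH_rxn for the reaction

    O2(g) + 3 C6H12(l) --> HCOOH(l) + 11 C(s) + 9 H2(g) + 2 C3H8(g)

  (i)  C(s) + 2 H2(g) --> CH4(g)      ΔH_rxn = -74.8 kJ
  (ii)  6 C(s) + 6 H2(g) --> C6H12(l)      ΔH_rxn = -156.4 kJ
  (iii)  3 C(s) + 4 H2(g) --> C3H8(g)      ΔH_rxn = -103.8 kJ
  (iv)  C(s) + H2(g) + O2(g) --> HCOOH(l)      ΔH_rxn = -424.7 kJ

ΔH_rxn = -163.1 kJ

(i): not needed (CH4(g) appears nowhere else).
(ii) reversed and × 3 (C6H12(l) must end up as a reactant; scale by 3 for the 3 C6H12(l)): (-3)·(-156.4) = +469.2 kJ
(iii) × 2 (scale by 2 for the 2 C3H8(g)): (2)·(-103.8) = -207.6 kJ
(iv) as written (HCOOH(l) already on the product side): -424.7 kJ
Combining the equations, ΔH_rxn = (+469.2) + (-207.6) + (-424.7) = -163.1 kJ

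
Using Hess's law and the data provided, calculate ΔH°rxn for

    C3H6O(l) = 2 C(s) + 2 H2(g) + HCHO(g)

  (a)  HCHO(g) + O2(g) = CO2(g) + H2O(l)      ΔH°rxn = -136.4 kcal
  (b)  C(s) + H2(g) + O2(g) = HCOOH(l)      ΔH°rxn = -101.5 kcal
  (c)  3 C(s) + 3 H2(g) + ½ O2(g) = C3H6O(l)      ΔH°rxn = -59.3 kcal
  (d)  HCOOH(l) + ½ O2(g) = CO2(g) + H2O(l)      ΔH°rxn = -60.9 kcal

(a) reversed (HCHO(g) must end up as a product): +136.4 kcal
(b) as written: -101.5 kcal
(c) reversed (C3H6O(l) must end up as a reactant): +59.3 kcal
(d) as written: -60.9 kcal
By Hess's law, ΔH°rxn = (+136.4) + (-101.5) + (+59.3) + (-60.9) = 33.3 kcal

ΔH°rxn = 33.3 kcal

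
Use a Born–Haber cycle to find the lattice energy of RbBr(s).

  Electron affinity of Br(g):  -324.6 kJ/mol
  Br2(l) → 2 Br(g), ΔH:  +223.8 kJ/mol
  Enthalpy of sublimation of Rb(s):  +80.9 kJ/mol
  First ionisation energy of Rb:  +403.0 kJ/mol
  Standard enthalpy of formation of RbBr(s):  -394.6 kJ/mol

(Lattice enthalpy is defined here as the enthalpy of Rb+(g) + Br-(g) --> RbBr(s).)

U = -665.8 kJ/mol

ΔHf° = 1·ΔHsub + 1·(ΣIE) + 1/2·D(Br2) + 1·EA + U
-394.6 = 1·(+80.9) + 1·(+403.0) + 1/2·(+223.8) + 1·(-324.6) + U
U = -394.6 − (+271.2) = -665.8 kJ/mol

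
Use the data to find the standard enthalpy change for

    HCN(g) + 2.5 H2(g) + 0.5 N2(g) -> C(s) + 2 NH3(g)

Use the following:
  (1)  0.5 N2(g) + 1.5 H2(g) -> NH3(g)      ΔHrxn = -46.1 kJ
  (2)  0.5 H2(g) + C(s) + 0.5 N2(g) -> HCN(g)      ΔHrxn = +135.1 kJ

(1) × 2 (×2 to match 2 NH3(g) in the target): (2)·(-46.1) = -92.2 kJ
(2) reversed (reverse to put HCN(g) on the reactant side): -135.1 kJ
ΔHrxn = (-92.2) + (-135.1) = -227.3 kJ

ΔHrxn = -227.3 kJ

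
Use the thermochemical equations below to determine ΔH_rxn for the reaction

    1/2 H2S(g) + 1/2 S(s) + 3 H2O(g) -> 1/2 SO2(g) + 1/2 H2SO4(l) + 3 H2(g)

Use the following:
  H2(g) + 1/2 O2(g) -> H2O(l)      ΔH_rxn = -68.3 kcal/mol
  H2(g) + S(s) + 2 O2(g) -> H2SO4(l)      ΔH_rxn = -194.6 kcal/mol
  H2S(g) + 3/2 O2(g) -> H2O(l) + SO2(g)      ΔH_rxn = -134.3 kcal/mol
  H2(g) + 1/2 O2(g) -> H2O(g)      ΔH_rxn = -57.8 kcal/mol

ΔH_rxn = 43.1 kcal/mol

equation 1 reversed and × 1/2: (-1/2)·(-68.3) = +34.15 kcal/mol
equation 2 × 1/2: (1/2)·(-194.6) = -97.3 kcal/mol
equation 3 × 1/2: (1/2)·(-134.3) = -67.15 kcal/mol
equation 4 reversed and × 3: (-3)·(-57.8) = +173.4 kcal/mol
Combining the equations, ΔH_rxn = (-1/2)·(-68.3) + (1/2)·(-194.6) + (1/2)·(-134.3) + (-3)·(-57.8) = 43.1 kcal/mol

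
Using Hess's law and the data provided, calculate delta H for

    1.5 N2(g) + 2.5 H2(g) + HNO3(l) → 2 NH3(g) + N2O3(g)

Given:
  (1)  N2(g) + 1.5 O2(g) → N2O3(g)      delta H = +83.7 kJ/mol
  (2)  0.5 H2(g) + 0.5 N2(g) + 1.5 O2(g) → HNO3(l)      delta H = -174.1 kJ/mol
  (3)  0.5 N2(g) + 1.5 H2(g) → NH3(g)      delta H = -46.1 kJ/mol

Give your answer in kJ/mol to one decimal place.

(1) as written: +83.7 kJ/mol
(2) reversed: +174.1 kJ/mol
(3) × 2: (2)·(-46.1) = -92.2 kJ/mol
delta H = (+83.7) + (+174.1) + (-92.2) = 165.6 kJ/mol

delta H = 165.6 kJ/mol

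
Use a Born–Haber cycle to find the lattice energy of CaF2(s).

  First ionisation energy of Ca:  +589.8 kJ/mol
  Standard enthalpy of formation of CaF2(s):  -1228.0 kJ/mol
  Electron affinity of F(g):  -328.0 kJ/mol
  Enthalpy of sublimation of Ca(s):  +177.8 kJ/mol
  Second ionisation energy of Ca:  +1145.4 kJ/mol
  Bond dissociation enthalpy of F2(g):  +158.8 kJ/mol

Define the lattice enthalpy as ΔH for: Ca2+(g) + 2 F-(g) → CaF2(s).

ΔHf° = 1·ΔHsub + 1·(ΣIE) + 1·D(F2) + 2·EA + U
-1228.0 = 1·(+177.8) + 1·(+1735.2) + 1·(+158.8) + 2·(-328.0) + U
U = -1228.0 − (+1415.8) = -2643.8 kJ/mol

U = -2643.8 kJ/mol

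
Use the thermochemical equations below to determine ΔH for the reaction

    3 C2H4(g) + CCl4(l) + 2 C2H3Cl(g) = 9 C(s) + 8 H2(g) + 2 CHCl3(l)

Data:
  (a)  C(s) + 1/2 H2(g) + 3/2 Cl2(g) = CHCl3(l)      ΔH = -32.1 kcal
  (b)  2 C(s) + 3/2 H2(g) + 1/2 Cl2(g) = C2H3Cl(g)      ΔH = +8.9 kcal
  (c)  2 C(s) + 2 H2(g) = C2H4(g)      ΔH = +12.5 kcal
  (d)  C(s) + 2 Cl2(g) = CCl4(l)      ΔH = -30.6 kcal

ΔH = -88.9 kcal

(a) × 2 (×2 to match 2 CHCl3(l) in the target): (2)·(-32.1) = -64.2 kcal
(b) reversed and × 2 (reverse to put C2H3Cl(g) on the reactant side; scale by 2 for the 2 C2H3Cl(g)): (-2)·(+8.9) = -17.8 kcal
(c) reversed and × 3 (C2H4(g) must end up as a reactant; ×3 to match 3 C2H4(g) in the target): (-3)·(+12.5) = -37.5 kcal
(d) reversed (reverse to put CCl4(l) on the reactant side): +30.6 kcal
By Hess's law, ΔH = (-64.2) + (-17.8) + (-37.5) + (+30.6) = -88.9 kcal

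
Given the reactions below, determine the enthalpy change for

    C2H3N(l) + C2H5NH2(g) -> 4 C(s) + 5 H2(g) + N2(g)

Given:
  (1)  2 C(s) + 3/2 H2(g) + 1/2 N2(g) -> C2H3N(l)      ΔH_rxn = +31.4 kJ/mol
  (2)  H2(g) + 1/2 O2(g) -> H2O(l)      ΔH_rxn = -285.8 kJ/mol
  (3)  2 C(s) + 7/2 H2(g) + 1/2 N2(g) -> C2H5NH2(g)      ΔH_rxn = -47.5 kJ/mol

ΔH_rxn = 16.1 kJ/mol

(1) reversed (C2H3N(l) must end up as a reactant): -31.4 kJ/mol
(2): not needed (H2O(l) appears nowhere else).
(3) reversed (reverse to put C2H5NH2(g) on the reactant side): +47.5 kJ/mol
Combining the equations, ΔH_rxn = (-31.4) + (+47.5) = 16.1 kJ/mol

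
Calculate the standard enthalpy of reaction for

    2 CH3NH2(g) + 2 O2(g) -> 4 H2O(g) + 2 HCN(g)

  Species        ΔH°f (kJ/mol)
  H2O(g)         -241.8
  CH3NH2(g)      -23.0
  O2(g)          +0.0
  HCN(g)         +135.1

Products: 4·(-241.8) + 2·(+135.1) = -697.0
Reactants: 2·(-23.0) + 2·(+0.0) = -46.0
ΔH° = (-697.0) − (-46.0) = -651.0 kJ/mol

ΔH° = -651.0 kJ/mol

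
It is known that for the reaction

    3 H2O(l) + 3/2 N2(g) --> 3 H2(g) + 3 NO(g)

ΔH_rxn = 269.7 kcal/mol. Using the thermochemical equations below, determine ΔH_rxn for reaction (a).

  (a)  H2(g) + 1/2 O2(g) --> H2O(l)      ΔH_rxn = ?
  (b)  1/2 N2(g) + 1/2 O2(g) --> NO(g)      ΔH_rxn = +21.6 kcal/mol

ΔH_rxn = -68.3 kcal/mol

(a) reversed and × 3: contributes −3·x
(b) × 3: (3)·(+21.6) = +64.8 kcal/mol
+269.7 = (+64.8) − 3·x
x = (+269.7 − (+64.8)) / (-3) = -68.3 kcal/mol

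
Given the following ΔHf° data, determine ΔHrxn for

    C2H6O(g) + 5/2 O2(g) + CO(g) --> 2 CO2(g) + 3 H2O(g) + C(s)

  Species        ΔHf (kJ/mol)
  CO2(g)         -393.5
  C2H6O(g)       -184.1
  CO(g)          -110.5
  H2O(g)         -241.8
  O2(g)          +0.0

ΔHrxn = -1217.8 kJ/mol

ΔH°rxn = Σ nΔHf°(products) − Σ nΔHf°(reactants).
Products: 2·(-393.5) + 3·(-241.8) + 1·(+0.0) = -1512.4
Reactants: 1·(-184.1) + 5/2·(+0.0) + 1·(-110.5) = -294.6
ΔHrxn = (-1512.4) − (-294.6) = -1217.8 kJ/mol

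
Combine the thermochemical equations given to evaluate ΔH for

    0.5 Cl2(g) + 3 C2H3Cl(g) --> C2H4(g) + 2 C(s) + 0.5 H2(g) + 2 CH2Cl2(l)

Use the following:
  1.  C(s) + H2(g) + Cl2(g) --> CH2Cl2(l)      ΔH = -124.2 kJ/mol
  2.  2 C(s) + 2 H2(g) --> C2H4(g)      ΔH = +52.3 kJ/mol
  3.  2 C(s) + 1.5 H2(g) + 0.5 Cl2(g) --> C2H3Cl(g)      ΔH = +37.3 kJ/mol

eq. 1 × 2 (×2 to match 2 CH2Cl2(l) in the target): (2)·(-124.2) = -248.4 kJ/mol
eq. 2 as written (C2H4(g) already on the product side): +52.3 kJ/mol
eq. 3 reversed and × 3 (C2H3Cl(g) must end up as a reactant; scale by 3 for the 3 C2H3Cl(g)): (-3)·(+37.3) = -111.9 kJ/mol
ΔH = (-248.4) + (+52.3) + (-111.9) = -308.0 kJ/mol

ΔH = -308.0 kJ/mol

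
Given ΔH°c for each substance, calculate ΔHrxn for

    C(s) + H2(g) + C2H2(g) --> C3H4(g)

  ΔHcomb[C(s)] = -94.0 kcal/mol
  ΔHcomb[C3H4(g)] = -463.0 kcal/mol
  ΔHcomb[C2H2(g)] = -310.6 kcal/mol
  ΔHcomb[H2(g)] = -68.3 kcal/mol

ΔHrxn = -9.9 kcal/mol

With combustion enthalpies, reactants minus products:
= [1·(-94.0) + 1·(-68.3) + 1·(-310.6)] − [1·(-463.0)]
= -9.9 kcal/mol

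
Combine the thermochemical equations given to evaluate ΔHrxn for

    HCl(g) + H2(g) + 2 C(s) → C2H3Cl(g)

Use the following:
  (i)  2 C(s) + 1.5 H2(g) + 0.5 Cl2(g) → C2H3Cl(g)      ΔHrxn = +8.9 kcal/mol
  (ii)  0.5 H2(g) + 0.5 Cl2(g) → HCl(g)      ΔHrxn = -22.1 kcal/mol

ΔHrxn = 31.0 kcal/mol

(i) as written (C2H3Cl(g) already on the product side): +8.9 kcal/mol
(ii) reversed (reverse to put HCl(g) on the reactant side): +22.1 kcal/mol
By Hess's law, ΔHrxn = (1)·(+8.9) + (-1)·(-22.1) = 31.0 kcal/mol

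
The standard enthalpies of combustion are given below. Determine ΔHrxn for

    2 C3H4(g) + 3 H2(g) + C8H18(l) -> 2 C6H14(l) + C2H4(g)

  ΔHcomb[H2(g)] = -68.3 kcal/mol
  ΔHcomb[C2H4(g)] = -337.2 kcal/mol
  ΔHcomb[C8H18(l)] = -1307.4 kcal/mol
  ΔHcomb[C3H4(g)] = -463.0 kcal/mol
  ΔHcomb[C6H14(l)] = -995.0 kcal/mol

ΔHrxn = -111.1 kcal/mol

Using ΔH = Σ nΔHc°(reactants) − Σ nΔHc°(products):
= [2·(-463.0) + 3·(-68.3) + 1·(-1307.4)] − [2·(-995.0) + 1·(-337.2)]
= -111.1 kcal/mol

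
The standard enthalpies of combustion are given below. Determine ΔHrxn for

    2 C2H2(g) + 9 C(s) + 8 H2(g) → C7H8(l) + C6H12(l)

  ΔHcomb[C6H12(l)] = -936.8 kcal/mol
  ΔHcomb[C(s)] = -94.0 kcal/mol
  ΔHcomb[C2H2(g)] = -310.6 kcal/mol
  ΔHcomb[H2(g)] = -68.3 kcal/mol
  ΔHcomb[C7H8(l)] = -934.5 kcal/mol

ΔHrxn = -142.3 kcal/mol

With combustion enthalpies, reactants minus products:
= [2·(-310.6) + 9·(-94.0) + 8·(-68.3)] − [1·(-934.5) + 1·(-936.8)]
= -142.3 kcal/mol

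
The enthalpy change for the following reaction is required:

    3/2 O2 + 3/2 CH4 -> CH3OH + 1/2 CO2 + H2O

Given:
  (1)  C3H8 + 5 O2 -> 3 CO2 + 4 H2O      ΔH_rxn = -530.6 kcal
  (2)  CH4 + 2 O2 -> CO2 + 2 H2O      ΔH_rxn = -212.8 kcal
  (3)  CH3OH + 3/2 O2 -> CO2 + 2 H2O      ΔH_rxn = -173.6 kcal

(1): not needed.
(2) × 3/2: (3/2)·(-212.8) = -319.2 kcal
(3) reversed: +173.6 kcal
Since enthalpy is a state function, ΔH_rxn = (3/2)·(-212.8) + (-1)·(-173.6) = -145.6 kcal

ΔH_rxn = -145.6 kcal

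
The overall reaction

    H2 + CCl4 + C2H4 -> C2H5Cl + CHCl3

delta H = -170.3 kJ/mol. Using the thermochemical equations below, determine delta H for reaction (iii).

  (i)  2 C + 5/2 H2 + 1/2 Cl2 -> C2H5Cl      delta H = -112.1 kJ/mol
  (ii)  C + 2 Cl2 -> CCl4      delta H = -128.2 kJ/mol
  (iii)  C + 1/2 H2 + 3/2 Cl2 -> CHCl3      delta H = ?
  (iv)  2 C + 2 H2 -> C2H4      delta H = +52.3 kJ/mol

delta H = -134.1 kJ/mol

(i) as written (C2H5Cl already on the product side): -112.1 kJ/mol
(ii) reversed (CCl4 must end up as a reactant): +128.2 kJ/mol
(iii) as written (CHCl3 already on the product side): contributes x
(iv) reversed (C2H4 must end up as a reactant): -52.3 kJ/mol
-170.3 = (-112.1) + (+128.2) + (-52.3) + x
x = (-170.3 − (-36.2)) / (1) = -134.1 kJ/mol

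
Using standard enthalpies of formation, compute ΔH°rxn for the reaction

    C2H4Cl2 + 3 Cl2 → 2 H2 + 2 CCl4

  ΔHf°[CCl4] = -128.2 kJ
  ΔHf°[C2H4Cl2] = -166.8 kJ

Products: 2·(+0.0) + 2·(-128.2) = -256.4
Reactants: 1·(-166.8) + 3·(+0.0) = -166.8
ΔH°rxn = (-256.4) − (-166.8) = -89.6 kJ

ΔH°rxn = -89.6 kJ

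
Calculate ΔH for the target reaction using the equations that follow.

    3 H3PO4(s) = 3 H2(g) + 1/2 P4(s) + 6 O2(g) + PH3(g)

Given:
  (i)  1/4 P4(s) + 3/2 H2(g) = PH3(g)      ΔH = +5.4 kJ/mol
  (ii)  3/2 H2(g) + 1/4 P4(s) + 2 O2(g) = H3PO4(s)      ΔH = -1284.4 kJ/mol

ΔH = 3858.6 kJ/mol

(i) as written: +5.4 kJ/mol
(ii) reversed and × 3: (-3)·(-1284.4) = +3853.2 kJ/mol
Since enthalpy is a state function, ΔH = (+5.4) + (+3853.2) = 3858.6 kJ/mol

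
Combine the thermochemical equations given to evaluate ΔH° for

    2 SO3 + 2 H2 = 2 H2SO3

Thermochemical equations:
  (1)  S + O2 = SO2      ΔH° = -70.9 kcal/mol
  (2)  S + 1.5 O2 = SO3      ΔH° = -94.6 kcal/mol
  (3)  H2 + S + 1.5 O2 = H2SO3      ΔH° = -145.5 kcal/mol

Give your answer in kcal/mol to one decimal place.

(1): not needed.
(2) reversed and × 2: (-2)·(-94.6) = +189.2 kcal/mol
(3) × 2: (2)·(-145.5) = -291.0 kcal/mol
Since enthalpy is a state function, ΔH° = (+189.2) + (-291.0) = -101.8 kcal/mol

ΔH° = -101.8 kcal/mol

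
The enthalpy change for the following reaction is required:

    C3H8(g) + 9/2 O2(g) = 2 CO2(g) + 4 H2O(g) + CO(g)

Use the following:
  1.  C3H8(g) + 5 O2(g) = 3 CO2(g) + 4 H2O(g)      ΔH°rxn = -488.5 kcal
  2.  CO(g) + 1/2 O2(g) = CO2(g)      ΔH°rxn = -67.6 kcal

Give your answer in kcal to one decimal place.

ΔH°rxn = -420.9 kcal

eq. 1 as written: -488.5 kcal
eq. 2 reversed: +67.6 kcal
By Hess's law, ΔH°rxn = (-488.5) + (+67.6) = -420.9 kcal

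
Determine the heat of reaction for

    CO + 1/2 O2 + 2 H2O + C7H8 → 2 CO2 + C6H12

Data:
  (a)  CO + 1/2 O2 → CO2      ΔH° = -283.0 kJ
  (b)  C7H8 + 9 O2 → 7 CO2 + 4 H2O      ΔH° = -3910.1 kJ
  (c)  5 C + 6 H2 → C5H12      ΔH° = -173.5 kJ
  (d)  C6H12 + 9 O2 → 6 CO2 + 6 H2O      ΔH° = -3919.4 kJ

ΔH° = -273.7 kJ

(a) as written (CO already on the reactant side): -283.0 kJ
(b) as written (C7H8 already on the reactant side): -3910.1 kJ
(c): not needed (H2 appears nowhere else).
(d) reversed (C6H12 must end up as a product): +3919.4 kJ
ΔH° = (-283.0) + (-3910.1) + (+3919.4) = -273.7 kJ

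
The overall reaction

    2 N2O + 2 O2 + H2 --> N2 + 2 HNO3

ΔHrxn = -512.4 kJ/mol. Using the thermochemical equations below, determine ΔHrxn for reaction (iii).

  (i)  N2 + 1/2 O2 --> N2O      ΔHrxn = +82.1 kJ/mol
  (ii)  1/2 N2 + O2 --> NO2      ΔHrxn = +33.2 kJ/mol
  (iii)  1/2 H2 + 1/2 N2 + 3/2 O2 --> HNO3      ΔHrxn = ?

(i) reversed and × 2: (-2)·(+82.1) = -164.2 kJ/mol
(ii): not needed.
(iii) × 2: contributes 2·x
-512.4 = (-164.2) + 2·x
x = (-512.4 − (-164.2)) / (2) = -174.1 kJ/mol

ΔHrxn = -174.1 kJ/mol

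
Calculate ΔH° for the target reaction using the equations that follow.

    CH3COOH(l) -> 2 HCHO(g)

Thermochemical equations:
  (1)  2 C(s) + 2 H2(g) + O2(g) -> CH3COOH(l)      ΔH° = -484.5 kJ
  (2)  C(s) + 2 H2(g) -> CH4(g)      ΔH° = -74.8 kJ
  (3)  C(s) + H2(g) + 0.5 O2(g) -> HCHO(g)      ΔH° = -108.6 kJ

(1) reversed (reverse to put CH3COOH(l) on the reactant side): +484.5 kJ
(2): not needed (CH4(g) appears nowhere else).
(3) × 2 (×2 to match 2 HCHO(g) in the target): (2)·(-108.6) = -217.2 kJ
Since enthalpy is a state function, ΔH° = (-1)·(-484.5) + (2)·(-108.6) = 267.3 kJ

ΔH° = 267.3 kJ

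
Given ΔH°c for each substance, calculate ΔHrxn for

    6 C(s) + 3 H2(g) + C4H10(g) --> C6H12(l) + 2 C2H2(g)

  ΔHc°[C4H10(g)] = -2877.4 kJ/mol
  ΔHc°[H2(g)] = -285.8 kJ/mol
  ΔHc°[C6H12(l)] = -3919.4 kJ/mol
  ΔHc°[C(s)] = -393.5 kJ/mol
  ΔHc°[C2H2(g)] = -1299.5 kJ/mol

ΔHrxn = 422.6 kJ/mol

With combustion enthalpies, reactants minus products:
= [6·(-393.5) + 3·(-285.8) + 1·(-2877.4)] − [1·(-3919.4) + 2·(-1299.5)]
= 422.6 kJ/mol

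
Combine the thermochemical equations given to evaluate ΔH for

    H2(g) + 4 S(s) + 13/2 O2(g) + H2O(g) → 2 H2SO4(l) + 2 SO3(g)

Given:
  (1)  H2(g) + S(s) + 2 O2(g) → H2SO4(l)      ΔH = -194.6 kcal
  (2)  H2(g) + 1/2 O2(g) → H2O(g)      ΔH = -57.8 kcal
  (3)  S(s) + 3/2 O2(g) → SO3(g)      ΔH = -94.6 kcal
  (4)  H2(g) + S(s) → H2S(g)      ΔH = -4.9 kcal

(1) × 2: (2)·(-194.6) = -389.2 kcal
(2) reversed: +57.8 kcal
(3) × 2: (2)·(-94.6) = -189.2 kcal
(4): not needed.
Summing the manipulated equations, ΔH = (-389.2) + (+57.8) + (-189.2) = -520.6 kcal

ΔH = -520.6 kcal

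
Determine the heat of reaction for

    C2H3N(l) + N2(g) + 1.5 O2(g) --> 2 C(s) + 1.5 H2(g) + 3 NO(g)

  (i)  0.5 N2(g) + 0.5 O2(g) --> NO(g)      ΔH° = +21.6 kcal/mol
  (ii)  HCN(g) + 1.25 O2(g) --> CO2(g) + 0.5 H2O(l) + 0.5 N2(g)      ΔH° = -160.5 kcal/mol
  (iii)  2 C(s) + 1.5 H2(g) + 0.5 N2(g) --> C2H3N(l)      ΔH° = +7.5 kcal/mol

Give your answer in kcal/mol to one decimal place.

(i) × 3: (3)·(+21.6) = +64.8 kcal/mol
(ii): not needed.
(iii) reversed: -7.5 kcal/mol
ΔH° = (3)·(+21.6) + (-1)·(+7.5) = 57.3 kcal/mol

ΔH° = 57.3 kcal/mol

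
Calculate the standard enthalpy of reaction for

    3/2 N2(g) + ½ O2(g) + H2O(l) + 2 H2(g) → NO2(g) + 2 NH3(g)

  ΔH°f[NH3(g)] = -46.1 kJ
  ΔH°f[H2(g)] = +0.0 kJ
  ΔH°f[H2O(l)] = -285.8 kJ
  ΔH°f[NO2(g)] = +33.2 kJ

Products: 1·(+33.2) + 2·(-46.1) = -59.0
Reactants: 3/2·(+0.0) + 1/2·(+0.0) + 1·(-285.8) + 2·(+0.0) = -285.8
ΔHrxn = (-59.0) − (-285.8) = 226.8 kJ

ΔHrxn = 226.8 kJ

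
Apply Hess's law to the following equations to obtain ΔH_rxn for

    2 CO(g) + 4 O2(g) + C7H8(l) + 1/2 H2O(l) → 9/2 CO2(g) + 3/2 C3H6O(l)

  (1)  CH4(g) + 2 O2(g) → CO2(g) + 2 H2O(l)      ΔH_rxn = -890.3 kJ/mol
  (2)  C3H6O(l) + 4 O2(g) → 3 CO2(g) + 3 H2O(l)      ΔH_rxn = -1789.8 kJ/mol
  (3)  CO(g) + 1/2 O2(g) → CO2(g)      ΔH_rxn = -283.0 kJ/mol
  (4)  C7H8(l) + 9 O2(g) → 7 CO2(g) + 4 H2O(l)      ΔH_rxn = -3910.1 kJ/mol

ΔH_rxn = -1791.4 kJ/mol

(1): not needed.
(2) reversed and × 3/2: (-3/2)·(-1789.8) = +2684.7 kJ/mol
(3) × 2: (2)·(-283.0) = -566.0 kJ/mol
(4) as written: -3910.1 kJ/mol
Summing the manipulated equations, ΔH_rxn = (+2684.7) + (-566.0) + (-3910.1) = -1791.4 kJ/mol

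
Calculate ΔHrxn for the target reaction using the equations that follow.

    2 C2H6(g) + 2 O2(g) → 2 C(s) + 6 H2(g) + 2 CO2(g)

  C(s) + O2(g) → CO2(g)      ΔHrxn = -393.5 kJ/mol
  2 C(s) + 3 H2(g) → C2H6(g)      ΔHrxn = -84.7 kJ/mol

equation 1 × 2 (×2 to match 2 CO2(g) in the target): (2)·(-393.5) = -787.0 kJ/mol
equation 2 reversed and × 2 (reverse to put C2H6(g) on the reactant side; ×2 to match 2 C2H6(g) in the target): (-2)·(-84.7) = +169.4 kJ/mol
ΔHrxn = (-787.0) + (+169.4) = -617.6 kJ/mol

ΔHrxn = -617.6 kJ/mol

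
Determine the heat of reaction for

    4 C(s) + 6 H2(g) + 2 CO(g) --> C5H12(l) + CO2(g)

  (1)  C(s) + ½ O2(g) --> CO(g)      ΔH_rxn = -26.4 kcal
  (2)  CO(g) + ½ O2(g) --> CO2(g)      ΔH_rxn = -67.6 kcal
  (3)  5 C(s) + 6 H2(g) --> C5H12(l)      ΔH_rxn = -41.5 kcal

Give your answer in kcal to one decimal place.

(1) reversed: +26.4 kcal
(2) as written (CO2(g) already on the product side): -67.6 kcal
(3) as written (C5H12(l) already on the product side): -41.5 kcal
ΔH_rxn = (+26.4) + (-67.6) + (-41.5) = -82.7 kcal

ΔH_rxn = -82.7 kcal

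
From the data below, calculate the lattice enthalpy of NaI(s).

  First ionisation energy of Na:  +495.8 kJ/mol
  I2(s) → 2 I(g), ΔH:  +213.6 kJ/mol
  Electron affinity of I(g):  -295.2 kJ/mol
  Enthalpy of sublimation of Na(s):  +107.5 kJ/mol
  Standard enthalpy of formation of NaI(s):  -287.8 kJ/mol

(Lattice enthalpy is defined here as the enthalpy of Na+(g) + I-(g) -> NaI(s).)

ΔHf° = 1·ΔHsub + 1·(ΣIE) + 1/2·D(I2) + 1·EA + U
-287.8 = 1·(+107.5) + 1·(+495.8) + 1/2·(+213.6) + 1·(-295.2) + U
U = -287.8 − (+414.9) = -702.7 kJ/mol

U = -702.7 kJ/mol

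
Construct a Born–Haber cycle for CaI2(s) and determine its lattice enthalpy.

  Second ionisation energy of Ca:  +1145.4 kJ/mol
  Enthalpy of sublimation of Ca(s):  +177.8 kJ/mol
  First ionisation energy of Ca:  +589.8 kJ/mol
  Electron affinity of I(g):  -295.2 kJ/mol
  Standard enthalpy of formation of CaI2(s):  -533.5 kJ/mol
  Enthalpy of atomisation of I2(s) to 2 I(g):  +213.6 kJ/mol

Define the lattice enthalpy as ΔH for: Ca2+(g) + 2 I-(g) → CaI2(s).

ΔHf° = 1·ΔHsub + 1·(ΣIE) + 1·D(I2) + 2·EA + U
-533.5 = 1·(+177.8) + 1·(+1735.2) + 1·(+213.6) + 2·(-295.2) + U
U = -533.5 − (+1536.2) = -2069.7 kJ/mol

U = -2069.7 kJ/mol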